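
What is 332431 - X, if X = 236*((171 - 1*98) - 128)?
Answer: 345411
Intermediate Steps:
X = -12980 (X = 236*((171 - 98) - 128) = 236*(73 - 128) = 236*(-55) = -12980)
332431 - X = 332431 - 1*(-12980) = 332431 + 12980 = 345411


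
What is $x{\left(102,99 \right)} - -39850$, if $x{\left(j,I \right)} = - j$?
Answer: $39748$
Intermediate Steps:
$x{\left(102,99 \right)} - -39850 = \left(-1\right) 102 - -39850 = -102 + 39850 = 39748$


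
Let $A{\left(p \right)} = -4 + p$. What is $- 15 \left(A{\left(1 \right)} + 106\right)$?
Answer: $-1545$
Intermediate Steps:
$- 15 \left(A{\left(1 \right)} + 106\right) = - 15 \left(\left(-4 + 1\right) + 106\right) = - 15 \left(-3 + 106\right) = \left(-15\right) 103 = -1545$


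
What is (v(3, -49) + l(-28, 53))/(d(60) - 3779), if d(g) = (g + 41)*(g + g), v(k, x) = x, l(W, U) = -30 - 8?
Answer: -87/8341 ≈ -0.010430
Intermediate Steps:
l(W, U) = -38
d(g) = 2*g*(41 + g) (d(g) = (41 + g)*(2*g) = 2*g*(41 + g))
(v(3, -49) + l(-28, 53))/(d(60) - 3779) = (-49 - 38)/(2*60*(41 + 60) - 3779) = -87/(2*60*101 - 3779) = -87/(12120 - 3779) = -87/8341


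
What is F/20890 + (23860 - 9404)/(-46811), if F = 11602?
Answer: 120557691/488940895 ≈ 0.24657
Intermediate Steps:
F/20890 + (23860 - 9404)/(-46811) = 11602/20890 + (23860 - 9404)/(-46811) = 11602*(1/20890) + 14456*(-1/46811) = 5801/10445 - 14456/46811 = 120557691/488940895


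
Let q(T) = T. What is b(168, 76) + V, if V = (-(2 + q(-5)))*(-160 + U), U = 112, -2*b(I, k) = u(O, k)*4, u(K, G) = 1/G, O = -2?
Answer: -5473/38 ≈ -144.03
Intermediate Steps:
b(I, k) = -2/k (b(I, k) = -4/(2*k) = -2/k)
V = -144 (V = (-(2 - 5))*(-160 + 112) = -1*(-3)*(-48) = 3*(-48) = -144)
b(168, 76) + V = -2/76 - 144 = -2*1/76 - 144 = -1/38 - 144 = -5473/38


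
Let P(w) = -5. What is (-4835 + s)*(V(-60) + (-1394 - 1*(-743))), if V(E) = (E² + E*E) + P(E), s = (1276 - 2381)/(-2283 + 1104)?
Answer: -37296611840/1179 ≈ -3.1634e+7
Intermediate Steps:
s = 1105/1179 (s = -1105/(-1179) = -1105*(-1/1179) = 1105/1179 ≈ 0.93723)
V(E) = -5 + 2*E² (V(E) = (E² + E*E) - 5 = (E² + E²) - 5 = 2*E² - 5 = -5 + 2*E²)
(-4835 + s)*(V(-60) + (-1394 - 1*(-743))) = (-4835 + 1105/1179)*((-5 + 2*(-60)²) + (-1394 - 1*(-743))) = -5699360*((-5 + 2*3600) + (-1394 + 743))/1179 = -5699360*((-5 + 7200) - 651)/1179 = -5699360*(7195 - 651)/1179 = -5699360/1179*6544 = -37296611840/1179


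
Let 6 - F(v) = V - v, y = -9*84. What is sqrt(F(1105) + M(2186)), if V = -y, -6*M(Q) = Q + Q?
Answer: I*sqrt(3363)/3 ≈ 19.33*I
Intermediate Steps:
M(Q) = -Q/3 (M(Q) = -(Q + Q)/6 = -Q/3)
y = -756
V = 756 (V = -1*(-756) = 756)
F(v) = -750 + v (F(v) = 6 - (756 - v) = 6 + (-756 + v) = -750 + v)
sqrt(F(1105) + M(2186)) = sqrt((-750 + 1105) - 1/3*2186) = sqrt(355 - 2186/3) = sqrt(-1121/3) = I*sqrt(3363)/3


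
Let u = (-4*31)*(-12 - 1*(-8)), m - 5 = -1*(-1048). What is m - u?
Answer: 557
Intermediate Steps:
m = 1053 (m = 5 - 1*(-1048) = 5 + 1048 = 1053)
u = 496 (u = -124*(-12 + 8) = -124*(-4) = 496)
m - u = 1053 - 1*496 = 1053 - 496 = 557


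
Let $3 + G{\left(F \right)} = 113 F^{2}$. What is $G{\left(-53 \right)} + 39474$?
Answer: $356888$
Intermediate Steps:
$G{\left(F \right)} = -3 + 113 F^{2}$
$G{\left(-53 \right)} + 39474 = \left(-3 + 113 \left(-53\right)^{2}\right) + 39474 = \left(-3 + 113 \cdot 2809\right) + 39474 = \left(-3 + 317417\right) + 39474 = 317414 + 39474 = 356888$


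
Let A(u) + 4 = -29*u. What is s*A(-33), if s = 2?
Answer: 1906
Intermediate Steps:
A(u) = -4 - 29*u
s*A(-33) = 2*(-4 - 29*(-33)) = 2*(-4 + 957) = 2*953 = 1906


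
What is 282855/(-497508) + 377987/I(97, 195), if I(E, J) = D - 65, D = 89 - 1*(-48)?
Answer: 15669265903/2985048 ≈ 5249.3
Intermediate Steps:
D = 137 (D = 89 + 48 = 137)
I(E, J) = 72 (I(E, J) = 137 - 65 = 72)
282855/(-497508) + 377987/I(97, 195) = 282855/(-497508) + 377987/72 = 282855*(-1/497508) + 377987*(1/72) = -94285/165836 + 377987/72 = 15669265903/2985048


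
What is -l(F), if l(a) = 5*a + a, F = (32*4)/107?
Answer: -768/107 ≈ -7.1776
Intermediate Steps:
F = 128/107 (F = 128*(1/107) = 128/107 ≈ 1.1963)
l(a) = 6*a
-l(F) = -6*128/107 = -1*768/107 = -768/107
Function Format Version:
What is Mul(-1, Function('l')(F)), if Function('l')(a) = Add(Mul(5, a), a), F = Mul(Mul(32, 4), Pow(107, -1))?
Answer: Rational(-768, 107) ≈ -7.1776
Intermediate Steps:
F = Rational(128, 107) (F = Mul(128, Rational(1, 107)) = Rational(128, 107) ≈ 1.1963)
Function('l')(a) = Mul(6, a)
Mul(-1, Function('l')(F)) = Mul(-1, Mul(6, Rational(128, 107))) = Mul(-1, Rational(768, 107)) = Rational(-768, 107)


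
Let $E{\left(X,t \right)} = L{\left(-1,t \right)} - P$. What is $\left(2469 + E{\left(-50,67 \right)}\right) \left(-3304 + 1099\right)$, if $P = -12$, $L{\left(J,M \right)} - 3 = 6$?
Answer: $-5490450$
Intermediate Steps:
$L{\left(J,M \right)} = 9$ ($L{\left(J,M \right)} = 3 + 6 = 9$)
$E{\left(X,t \right)} = 21$ ($E{\left(X,t \right)} = 9 - -12 = 9 + 12 = 21$)
$\left(2469 + E{\left(-50,67 \right)}\right) \left(-3304 + 1099\right) = \left(2469 + 21\right) \left(-3304 + 1099\right) = 2490 \left(-2205\right) = -5490450$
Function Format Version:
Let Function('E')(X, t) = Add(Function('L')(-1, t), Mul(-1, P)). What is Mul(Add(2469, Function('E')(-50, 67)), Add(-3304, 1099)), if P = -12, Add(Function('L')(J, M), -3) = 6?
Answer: -5490450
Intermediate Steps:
Function('L')(J, M) = 9 (Function('L')(J, M) = Add(3, 6) = 9)
Function('E')(X, t) = 21 (Function('E')(X, t) = Add(9, Mul(-1, -12)) = Add(9, 12) = 21)
Mul(Add(2469, Function('E')(-50, 67)), Add(-3304, 1099)) = Mul(Add(2469, 21), Add(-3304, 1099)) = Mul(2490, -2205) = -5490450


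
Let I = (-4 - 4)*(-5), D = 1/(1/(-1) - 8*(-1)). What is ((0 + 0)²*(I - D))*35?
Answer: 0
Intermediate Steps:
D = ⅐ (D = 1/(-1 + 8) = 1/7 = ⅐ ≈ 0.14286)
I = 40 (I = -8*(-5) = 40)
((0 + 0)²*(I - D))*35 = ((0 + 0)²*(40 - 1*⅐))*35 = (0²*(40 - ⅐))*35 = (0*(279/7))*35 = 0*35 = 0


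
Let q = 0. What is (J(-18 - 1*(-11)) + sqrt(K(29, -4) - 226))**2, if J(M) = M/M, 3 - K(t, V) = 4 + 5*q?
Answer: (1 + I*sqrt(227))**2 ≈ -226.0 + 30.133*I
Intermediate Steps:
K(t, V) = -1 (K(t, V) = 3 - (4 + 5*0) = 3 - (4 + 0) = 3 - 1*4 = 3 - 4 = -1)
J(M) = 1
(J(-18 - 1*(-11)) + sqrt(K(29, -4) - 226))**2 = (1 + sqrt(-1 - 226))**2 = (1 + sqrt(-227))**2 = (1 + I*sqrt(227))**2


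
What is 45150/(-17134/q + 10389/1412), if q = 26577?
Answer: 338866317720/50383049 ≈ 6725.8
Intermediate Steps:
45150/(-17134/q + 10389/1412) = 45150/(-17134/26577 + 10389/1412) = 45150/(251915245/37526724) = 45150*(37526724/251915245) = 338866317720/50383049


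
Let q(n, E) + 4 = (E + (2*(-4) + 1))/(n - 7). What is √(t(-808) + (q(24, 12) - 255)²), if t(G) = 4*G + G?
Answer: 74*√3319/17 ≈ 250.78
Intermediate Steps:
q(n, E) = -4 + (-7 + E)/(-7 + n) (q(n, E) = -4 + (E + (2*(-4) + 1))/(n - 7) = -4 + (E + (-8 + 1))/(-7 + n) = -4 + (E - 7)/(-7 + n) = -4 + (-7 + E)/(-7 + n))
t(G) = 5*G
√(t(-808) + (q(24, 12) - 255)²) = √(5*(-808) + ((21 + 12 - 4*24)/(-7 + 24) - 255)²) = √(-4040 + ((21 + 12 - 96)/17 - 255)²) = √(-4040 + ((1/17)*(-63) - 255)²) = √(-4040 + (-63/17 - 255)²) = √(-4040 + (-4398/17)²) = √(-4040 + 19342404/289) = √(18174844/289) = 74*√3319/17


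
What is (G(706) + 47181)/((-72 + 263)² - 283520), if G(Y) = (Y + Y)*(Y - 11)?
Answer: -79117/19003 ≈ -4.1634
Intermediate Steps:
G(Y) = 2*Y*(-11 + Y) (G(Y) = (2*Y)*(-11 + Y) = 2*Y*(-11 + Y))
(G(706) + 47181)/((-72 + 263)² - 283520) = (2*706*(-11 + 706) + 47181)/((-72 + 263)² - 283520) = (2*706*695 + 47181)/(191² - 283520) = (981340 + 47181)/(36481 - 283520) = 1028521/(-247039) = 1028521*(-1/247039) = -79117/19003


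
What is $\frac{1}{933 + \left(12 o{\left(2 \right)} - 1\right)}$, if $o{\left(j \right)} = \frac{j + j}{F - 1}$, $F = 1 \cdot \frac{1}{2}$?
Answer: $\frac{1}{836} \approx 0.0011962$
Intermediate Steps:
$F = \frac{1}{2}$ ($F = 1 \cdot \frac{1}{2} = \frac{1}{2} \approx 0.5$)
$o{\left(j \right)} = - 4 j$ ($o{\left(j \right)} = \frac{j + j}{\frac{1}{2} - 1} = \frac{2 j}{- \frac{1}{2}} = 2 j \left(-2\right) = - 4 j$)
$\frac{1}{933 + \left(12 o{\left(2 \right)} - 1\right)} = \frac{1}{933 + \left(12 \left(\left(-4\right) 2\right) - 1\right)} = \frac{1}{933 + \left(12 \left(-8\right) - 1\right)} = \frac{1}{933 - 97} = \frac{1}{836}$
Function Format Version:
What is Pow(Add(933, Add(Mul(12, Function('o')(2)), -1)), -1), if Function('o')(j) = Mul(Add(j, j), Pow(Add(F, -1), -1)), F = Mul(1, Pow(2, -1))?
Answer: Rational(1, 836) ≈ 0.0011962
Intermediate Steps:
F = Rational(1, 2) (F = Mul(1, Rational(1, 2)) = Rational(1, 2) ≈ 0.50000)
Function('o')(j) = Mul(-4, j) (Function('o')(j) = Mul(Add(j, j), Pow(Add(Rational(1, 2), -1), -1)) = Mul(Mul(2, j), Pow(Rational(-1, 2), -1)) = Mul(Mul(2, j), -2) = Mul(-4, j))
Pow(Add(933, Add(Mul(12, Function('o')(2)), -1)), -1) = Pow(Add(933, Add(Mul(12, Mul(-4, 2)), -1)), -1) = Pow(Add(933, Add(Mul(12, -8), -1)), -1) = Pow(Add(933, Add(-96, -1)), -1) = Pow(Add(933, -97), -1) = Pow(836, -1) = Rational(1, 836)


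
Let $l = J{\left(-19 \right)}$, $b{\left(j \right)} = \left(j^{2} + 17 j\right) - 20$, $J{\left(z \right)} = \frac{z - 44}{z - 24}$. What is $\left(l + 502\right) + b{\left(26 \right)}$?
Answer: $\frac{68863}{43} \approx 1601.5$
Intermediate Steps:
$J{\left(z \right)} = \frac{-44 + z}{-24 + z}$
$b{\left(j \right)} = -20 + j^{2} + 17 j$
$l = \frac{63}{43}$ ($l = \frac{-44 - 19}{-24 - 19} = \frac{1}{-43} \left(-63\right) = \left(- \frac{1}{43}\right) \left(-63\right) = \frac{63}{43} \approx 1.4651$)
$\left(l + 502\right) + b{\left(26 \right)} = \left(\frac{63}{43} + 502\right) + \left(-20 + 26^{2} + 17 \cdot 26\right) = \frac{21649}{43} + \left(-20 + 676 + 442\right) = \frac{21649}{43} + 1098 = \frac{68863}{43}$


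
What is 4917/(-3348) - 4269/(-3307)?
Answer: -655969/3690612 ≈ -0.17774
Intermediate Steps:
4917/(-3348) - 4269/(-3307) = 4917*(-1/3348) - 4269*(-1/3307) = -1639/1116 + 4269/3307 = -655969/3690612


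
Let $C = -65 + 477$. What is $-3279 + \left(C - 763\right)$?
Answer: $-3630$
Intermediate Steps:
$C = 412$
$-3279 + \left(C - 763\right) = -3279 + \left(412 - 763\right) = -3279 - 351 = -3630$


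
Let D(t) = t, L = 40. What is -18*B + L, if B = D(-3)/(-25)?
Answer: 946/25 ≈ 37.840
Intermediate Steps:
B = 3/25 (B = -3/(-25) = -3*(-1/25) = 3/25 ≈ 0.12000)
-18*B + L = -18*3/25 + 40 = -54/25 + 40 = 946/25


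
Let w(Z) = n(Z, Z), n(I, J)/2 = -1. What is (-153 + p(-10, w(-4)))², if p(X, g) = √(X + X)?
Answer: 23389 - 612*I*√5 ≈ 23389.0 - 1368.5*I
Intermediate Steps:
n(I, J) = -2 (n(I, J) = 2*(-1) = -2)
w(Z) = -2
p(X, g) = √2*√X (p(X, g) = √(2*X) = √2*√X)
(-153 + p(-10, w(-4)))² = (-153 + √2*√(-10))² = (-153 + √2*(I*√10))² = (-153 + 2*I*√5)²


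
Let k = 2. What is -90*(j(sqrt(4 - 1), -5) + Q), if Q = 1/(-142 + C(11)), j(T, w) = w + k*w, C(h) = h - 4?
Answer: 4052/3 ≈ 1350.7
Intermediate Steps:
C(h) = -4 + h
j(T, w) = 3*w (j(T, w) = w + 2*w = 3*w)
Q = -1/135 (Q = 1/(-142 + (-4 + 11)) = 1/(-142 + 7) = 1/(-135) = -1/135 ≈ -0.0074074)
-90*(j(sqrt(4 - 1), -5) + Q) = -90*(3*(-5) - 1/135) = -90*(-15 - 1/135) = -90*(-2026/135) = 4052/3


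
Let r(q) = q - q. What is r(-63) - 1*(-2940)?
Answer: 2940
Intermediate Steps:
r(q) = 0
r(-63) - 1*(-2940) = 0 - 1*(-2940) = 0 + 2940 = 2940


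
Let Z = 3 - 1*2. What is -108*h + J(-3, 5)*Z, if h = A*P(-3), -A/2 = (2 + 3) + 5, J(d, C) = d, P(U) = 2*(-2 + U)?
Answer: -21603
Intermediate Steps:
P(U) = -4 + 2*U
A = -20 (A = -2*((2 + 3) + 5) = -2*(5 + 5) = -2*10 = -20)
Z = 1 (Z = 3 - 2 = 1)
h = 200 (h = -20*(-4 + 2*(-3)) = -20*(-4 - 6) = -20*(-10) = 200)
-108*h + J(-3, 5)*Z = -108*200 - 3*1 = -21600 - 3 = -21603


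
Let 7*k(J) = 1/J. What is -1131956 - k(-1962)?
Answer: -15546283703/13734 ≈ -1.1320e+6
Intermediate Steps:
k(J) = 1/(7*J)
-1131956 - k(-1962) = -1131956 - 1/(7*(-1962)) = -1131956 - (-1)/(7*1962) = -1131956 - 1*(-1/13734) = -1131956 + 1/13734 = -15546283703/13734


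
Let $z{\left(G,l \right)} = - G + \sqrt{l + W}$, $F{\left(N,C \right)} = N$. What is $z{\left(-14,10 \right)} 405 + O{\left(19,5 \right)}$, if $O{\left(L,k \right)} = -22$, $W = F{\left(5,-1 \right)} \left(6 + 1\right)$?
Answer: $5648 + 1215 \sqrt{5} \approx 8364.8$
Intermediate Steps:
$W = 35$ ($W = 5 \left(6 + 1\right) = 5 \cdot 7 = 35$)
$z{\left(G,l \right)} = \sqrt{35 + l} - G$ ($z{\left(G,l \right)} = - G + \sqrt{l + 35} = - G + \sqrt{35 + l} = \sqrt{35 + l} - G$)
$z{\left(-14,10 \right)} 405 + O{\left(19,5 \right)} = \left(\sqrt{35 + 10} - -14\right) 405 - 22 = \left(\sqrt{45} + 14\right) 405 - 22 = \left(3 \sqrt{5} + 14\right) 405 - 22 = \left(14 + 3 \sqrt{5}\right) 405 - 22 = \left(5670 + 1215 \sqrt{5}\right) - 22 = 5648 + 1215 \sqrt{5}$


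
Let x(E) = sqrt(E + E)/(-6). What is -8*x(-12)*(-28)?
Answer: -224*I*sqrt(6)/3 ≈ -182.9*I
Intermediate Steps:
x(E) = -sqrt(2)*sqrt(E)/6 (x(E) = sqrt(2*E)*(-1/6) = (sqrt(2)*sqrt(E))*(-1/6) = -sqrt(2)*sqrt(E)/6)
-8*x(-12)*(-28) = -(-4)*sqrt(2)*sqrt(-12)/3*(-28) = -(-4)*sqrt(2)*2*I*sqrt(3)/3*(-28) = -(-8)*I*sqrt(6)/3*(-28) = (8*I*sqrt(6)/3)*(-28) = -224*I*sqrt(6)/3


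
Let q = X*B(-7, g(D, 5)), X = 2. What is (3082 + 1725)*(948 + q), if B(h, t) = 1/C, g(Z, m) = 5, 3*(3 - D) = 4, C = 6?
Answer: 13675915/3 ≈ 4.5586e+6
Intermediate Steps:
D = 5/3 (D = 3 - ⅓*4 = 3 - 4/3 = 5/3 ≈ 1.6667)
B(h, t) = ⅙ (B(h, t) = 1/6 = ⅙)
q = ⅓ (q = 2*(⅙) = ⅓ ≈ 0.33333)
(3082 + 1725)*(948 + q) = (3082 + 1725)*(948 + ⅓) = 4807*(2845/3) = 13675915/3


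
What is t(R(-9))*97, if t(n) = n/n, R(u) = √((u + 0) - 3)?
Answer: 97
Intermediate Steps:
R(u) = √(-3 + u) (R(u) = √(u - 3) = √(-3 + u))
t(n) = 1
t(R(-9))*97 = 1*97 = 97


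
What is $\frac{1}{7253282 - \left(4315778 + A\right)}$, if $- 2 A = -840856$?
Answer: $\frac{1}{2517076} \approx 3.9729 \cdot 10^{-7}$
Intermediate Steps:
$A = 420428$ ($A = \left(- \frac{1}{2}\right) \left(-840856\right) = 420428$)
$\frac{1}{7253282 - \left(4315778 + A\right)} = \frac{1}{7253282 - 4736206} = \frac{1}{2517076}$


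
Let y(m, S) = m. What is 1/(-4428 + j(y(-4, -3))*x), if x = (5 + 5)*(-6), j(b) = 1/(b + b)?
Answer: -2/8841 ≈ -0.00022622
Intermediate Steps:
j(b) = 1/(2*b)
x = -60 (x = 10*(-6) = -60)
1/(-4428 + j(y(-4, -3))*x) = 1/(-4428 + ((½)/(-4))*(-60)) = 1/(-4428 + ((½)*(-¼))*(-60)) = 1/(-4428 - ⅛*(-60)) = 1/(-4428 + 15/2) = 1/(-8841/2) = -2/8841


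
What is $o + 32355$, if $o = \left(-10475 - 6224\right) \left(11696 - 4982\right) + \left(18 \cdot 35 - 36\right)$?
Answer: $-112084137$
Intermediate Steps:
$o = -112116492$ ($o = \left(-16699\right) 6714 + \left(630 - 36\right) = -112117086 + 594 = -112116492$)
$o + 32355 = -112116492 + 32355 = -112084137$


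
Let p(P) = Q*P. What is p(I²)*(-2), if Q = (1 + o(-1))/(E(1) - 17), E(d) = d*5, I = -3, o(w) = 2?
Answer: 9/2 ≈ 4.5000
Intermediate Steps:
E(d) = 5*d
Q = -¼ (Q = (1 + 2)/(5*1 - 17) = 3/(5 - 17) = 3/(-12) = 3*(-1/12) = -¼ ≈ -0.25000)
p(P) = -P/4
p(I²)*(-2) = -¼*(-3)²*(-2) = -¼*9*(-2) = -9/4*(-2) = 9/2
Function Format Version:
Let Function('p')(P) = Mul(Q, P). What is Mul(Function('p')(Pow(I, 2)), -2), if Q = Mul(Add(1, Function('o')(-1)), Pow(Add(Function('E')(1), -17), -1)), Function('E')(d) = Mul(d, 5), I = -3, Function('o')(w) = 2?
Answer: Rational(9, 2) ≈ 4.5000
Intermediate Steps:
Function('E')(d) = Mul(5, d)
Q = Rational(-1, 4) (Q = Mul(Add(1, 2), Pow(Add(Mul(5, 1), -17), -1)) = Mul(3, Pow(Add(5, -17), -1)) = Mul(3, Pow(-12, -1)) = Mul(3, Rational(-1, 12)) = Rational(-1, 4) ≈ -0.25000)
Function('p')(P) = Mul(Rational(-1, 4), P)
Mul(Function('p')(Pow(I, 2)), -2) = Mul(Mul(Rational(-1, 4), Pow(-3, 2)), -2) = Mul(Mul(Rational(-1, 4), 9), -2) = Mul(Rational(-9, 4), -2) = Rational(9, 2)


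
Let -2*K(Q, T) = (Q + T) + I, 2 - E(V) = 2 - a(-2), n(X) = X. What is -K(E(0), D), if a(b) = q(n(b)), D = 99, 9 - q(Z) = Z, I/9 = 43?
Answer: 497/2 ≈ 248.50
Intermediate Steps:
I = 387 (I = 9*43 = 387)
q(Z) = 9 - Z
a(b) = 9 - b
E(V) = 11 (E(V) = 2 - (2 - (9 - 1*(-2))) = 2 - (2 - (9 + 2)) = 2 - (2 - 1*11) = 2 - (2 - 11) = 2 - 1*(-9) = 2 + 9 = 11)
K(Q, T) = -387/2 - Q/2 - T/2 (K(Q, T) = -((Q + T) + 387)/2 = -(387 + Q + T)/2 = -387/2 - Q/2 - T/2)
-K(E(0), D) = -(-387/2 - 1/2*11 - 1/2*99) = -(-387/2 - 11/2 - 99/2) = -1*(-497/2) = 497/2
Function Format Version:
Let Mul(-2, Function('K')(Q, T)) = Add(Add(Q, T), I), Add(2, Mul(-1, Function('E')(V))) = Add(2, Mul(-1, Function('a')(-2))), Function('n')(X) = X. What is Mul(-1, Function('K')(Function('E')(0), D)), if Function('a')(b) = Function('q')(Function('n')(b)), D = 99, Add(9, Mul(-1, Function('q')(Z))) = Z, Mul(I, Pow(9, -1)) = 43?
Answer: Rational(497, 2) ≈ 248.50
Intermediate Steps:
I = 387 (I = Mul(9, 43) = 387)
Function('q')(Z) = Add(9, Mul(-1, Z))
Function('a')(b) = Add(9, Mul(-1, b))
Function('E')(V) = 11 (Function('E')(V) = Add(2, Mul(-1, Add(2, Mul(-1, Add(9, Mul(-1, -2)))))) = Add(2, Mul(-1, Add(2, Mul(-1, Add(9, 2))))) = Add(2, Mul(-1, Add(2, Mul(-1, 11)))) = Add(2, Mul(-1, Add(2, -11))) = Add(2, Mul(-1, -9)) = Add(2, 9) = 11)
Function('K')(Q, T) = Add(Rational(-387, 2), Mul(Rational(-1, 2), Q), Mul(Rational(-1, 2), T)) (Function('K')(Q, T) = Mul(Rational(-1, 2), Add(Add(Q, T), 387)) = Mul(Rational(-1, 2), Add(387, Q, T)) = Add(Rational(-387, 2), Mul(Rational(-1, 2), Q), Mul(Rational(-1, 2), T)))
Mul(-1, Function('K')(Function('E')(0), D)) = Mul(-1, Add(Rational(-387, 2), Mul(Rational(-1, 2), 11), Mul(Rational(-1, 2), 99))) = Mul(-1, Add(Rational(-387, 2), Rational(-11, 2), Rational(-99, 2))) = Mul(-1, Rational(-497, 2)) = Rational(497, 2)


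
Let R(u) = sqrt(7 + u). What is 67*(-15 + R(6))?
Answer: -1005 + 67*sqrt(13) ≈ -763.43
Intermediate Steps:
67*(-15 + R(6)) = 67*(-15 + sqrt(7 + 6)) = 67*(-15 + sqrt(13)) = -1005 + 67*sqrt(13)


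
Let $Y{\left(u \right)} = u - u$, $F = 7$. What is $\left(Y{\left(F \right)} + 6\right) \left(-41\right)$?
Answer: $-246$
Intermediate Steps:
$Y{\left(u \right)} = 0$
$\left(Y{\left(F \right)} + 6\right) \left(-41\right) = \left(0 + 6\right) \left(-41\right) = 6 \left(-41\right) = -246$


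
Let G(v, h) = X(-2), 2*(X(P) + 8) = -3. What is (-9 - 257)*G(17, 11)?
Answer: 2527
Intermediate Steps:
X(P) = -19/2 (X(P) = -8 + (½)*(-3) = -8 - 3/2 = -19/2)
G(v, h) = -19/2
(-9 - 257)*G(17, 11) = (-9 - 257)*(-19/2) = -266*(-19/2) = 2527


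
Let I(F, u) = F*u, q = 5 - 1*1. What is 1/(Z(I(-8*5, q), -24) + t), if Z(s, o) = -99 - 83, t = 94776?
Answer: 1/94594 ≈ 1.0572e-5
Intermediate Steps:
q = 4 (q = 5 - 1 = 4)
Z(s, o) = -182
1/(Z(I(-8*5, q), -24) + t) = 1/(-182 + 94776) = 1/94594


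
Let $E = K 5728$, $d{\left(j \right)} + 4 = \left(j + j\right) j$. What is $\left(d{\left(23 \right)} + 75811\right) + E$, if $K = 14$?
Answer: $157057$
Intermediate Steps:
$d{\left(j \right)} = -4 + 2 j^{2}$ ($d{\left(j \right)} = -4 + \left(j + j\right) j = -4 + 2 j j = -4 + 2 j^{2}$)
$E = 80192$ ($E = 14 \cdot 5728 = 80192$)
$\left(d{\left(23 \right)} + 75811\right) + E = \left(\left(-4 + 2 \cdot 23^{2}\right) + 75811\right) + 80192 = \left(\left(-4 + 2 \cdot 529\right) + 75811\right) + 80192 = \left(\left(-4 + 1058\right) + 75811\right) + 80192 = \left(1054 + 75811\right) + 80192 = 76865 + 80192 = 157057$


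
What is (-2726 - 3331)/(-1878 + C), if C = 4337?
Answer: -6057/2459 ≈ -2.4632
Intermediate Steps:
(-2726 - 3331)/(-1878 + C) = (-2726 - 3331)/(-1878 + 4337) = -6057/2459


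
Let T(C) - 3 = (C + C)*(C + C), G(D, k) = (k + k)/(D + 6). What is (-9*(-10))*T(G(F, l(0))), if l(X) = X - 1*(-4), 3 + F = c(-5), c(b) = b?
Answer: 6030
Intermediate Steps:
F = -8 (F = -3 - 5 = -8)
l(X) = 4 + X (l(X) = X + 4 = 4 + X)
G(D, k) = 2*k/(6 + D) (G(D, k) = (2*k)/(6 + D) = 2*k/(6 + D))
T(C) = 3 + 4*C² (T(C) = 3 + (C + C)*(C + C) = 3 + (2*C)*(2*C) = 3 + 4*C²)
(-9*(-10))*T(G(F, l(0))) = (-9*(-10))*(3 + 4*(2*(4 + 0)/(6 - 8))²) = 90*(3 + 4*(2*4/(-2))²) = 90*(3 + 4*(2*4*(-½))²) = 90*(3 + 4*(-4)²) = 90*(3 + 4*16) = 90*(3 + 64) = 90*67 = 6030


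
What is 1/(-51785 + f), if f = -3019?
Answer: -1/54804 ≈ -1.8247e-5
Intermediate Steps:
1/(-51785 + f) = 1/(-51785 - 3019) = 1/(-54804) = -1/54804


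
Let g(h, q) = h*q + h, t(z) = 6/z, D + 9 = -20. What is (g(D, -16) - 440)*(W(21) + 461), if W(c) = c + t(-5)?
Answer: -2404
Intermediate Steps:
D = -29 (D = -9 - 20 = -29)
g(h, q) = h + h*q
W(c) = -6/5 + c (W(c) = c + 6/(-5) = c + 6*(-⅕) = c - 6/5 = -6/5 + c)
(g(D, -16) - 440)*(W(21) + 461) = (-29*(1 - 16) - 440)*((-6/5 + 21) + 461) = (-29*(-15) - 440)*(99/5 + 461) = (435 - 440)*(2404/5) = -5*2404/5 = -2404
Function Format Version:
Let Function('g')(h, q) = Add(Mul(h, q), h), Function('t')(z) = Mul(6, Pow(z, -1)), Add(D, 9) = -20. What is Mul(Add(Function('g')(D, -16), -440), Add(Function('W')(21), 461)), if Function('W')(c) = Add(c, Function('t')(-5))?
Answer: -2404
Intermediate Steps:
D = -29 (D = Add(-9, -20) = -29)
Function('g')(h, q) = Add(h, Mul(h, q))
Function('W')(c) = Add(Rational(-6, 5), c) (Function('W')(c) = Add(c, Mul(6, Pow(-5, -1))) = Add(c, Mul(6, Rational(-1, 5))) = Add(c, Rational(-6, 5)) = Add(Rational(-6, 5), c))
Mul(Add(Function('g')(D, -16), -440), Add(Function('W')(21), 461)) = Mul(Add(Mul(-29, Add(1, -16)), -440), Add(Add(Rational(-6, 5), 21), 461)) = Mul(Add(Mul(-29, -15), -440), Add(Rational(99, 5), 461)) = Mul(Add(435, -440), Rational(2404, 5)) = Mul(-5, Rational(2404, 5)) = -2404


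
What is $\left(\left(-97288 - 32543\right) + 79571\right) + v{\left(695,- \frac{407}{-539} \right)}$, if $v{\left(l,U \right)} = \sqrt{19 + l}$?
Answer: $-50260 + \sqrt{714} \approx -50233.0$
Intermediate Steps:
$\left(\left(-97288 - 32543\right) + 79571\right) + v{\left(695,- \frac{407}{-539} \right)} = \left(\left(-97288 - 32543\right) + 79571\right) + \sqrt{19 + 695} = \left(-129831 + 79571\right) + \sqrt{714} = -50260 + \sqrt{714}$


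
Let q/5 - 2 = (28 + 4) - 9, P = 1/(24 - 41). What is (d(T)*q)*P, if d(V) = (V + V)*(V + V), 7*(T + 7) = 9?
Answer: -800000/833 ≈ -960.38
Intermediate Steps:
T = -40/7 (T = -7 + (⅐)*9 = -7 + 9/7 = -40/7 ≈ -5.7143)
P = -1/17 (P = 1/(-17) = -1/17 ≈ -0.058824)
d(V) = 4*V² (d(V) = (2*V)*(2*V) = 4*V²)
q = 125 (q = 10 + 5*((28 + 4) - 9) = 10 + 5*(32 - 9) = 10 + 5*23 = 10 + 115 = 125)
(d(T)*q)*P = ((4*(-40/7)²)*125)*(-1/17) = ((4*(1600/49))*125)*(-1/17) = ((6400/49)*125)*(-1/17) = (800000/49)*(-1/17) = -800000/833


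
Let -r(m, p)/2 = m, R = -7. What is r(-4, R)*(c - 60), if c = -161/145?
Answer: -70888/145 ≈ -488.88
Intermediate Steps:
r(m, p) = -2*m
c = -161/145 ≈ -1.1103
r(-4, R)*(c - 60) = (-2*(-4))*(-161/145 - 60) = 8*(-8861/145) = -70888/145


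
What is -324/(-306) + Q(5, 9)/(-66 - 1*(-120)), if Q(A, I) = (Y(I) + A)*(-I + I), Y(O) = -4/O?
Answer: 18/17 ≈ 1.0588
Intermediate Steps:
Q(A, I) = 0 (Q(A, I) = (-4/I + A)*(-I + I) = (A - 4/I)*0 = 0)
-324/(-306) + Q(5, 9)/(-66 - 1*(-120)) = -324/(-306) + 0/(-66 - 1*(-120)) = -324*(-1/306) + 0/(-66 + 120) = 18/17 + 0/54 = 18/17 + 0*(1/54) = 18/17 + 0 = 18/17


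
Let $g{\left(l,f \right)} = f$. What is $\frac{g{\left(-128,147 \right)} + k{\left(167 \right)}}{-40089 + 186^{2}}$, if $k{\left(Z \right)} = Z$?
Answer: $- \frac{314}{5493} \approx -0.057164$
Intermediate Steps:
$\frac{g{\left(-128,147 \right)} + k{\left(167 \right)}}{-40089 + 186^{2}} = \frac{147 + 167}{-40089 + 186^{2}} = \frac{314}{-40089 + 34596} = \frac{314}{-5493} = 314 \left(- \frac{1}{5493}\right) = - \frac{314}{5493}$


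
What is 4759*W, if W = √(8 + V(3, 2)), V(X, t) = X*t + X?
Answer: 4759*√17 ≈ 19622.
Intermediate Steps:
V(X, t) = X + X*t
W = √17 (W = √(8 + 3*(1 + 2)) = √(8 + 3*3) = √(8 + 9) = √17 ≈ 4.1231)
4759*W = 4759*√17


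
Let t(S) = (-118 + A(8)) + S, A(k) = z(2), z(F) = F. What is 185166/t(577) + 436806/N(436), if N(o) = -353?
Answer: -136003968/162733 ≈ -835.75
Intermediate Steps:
A(k) = 2
t(S) = -116 + S (t(S) = (-118 + 2) + S = -116 + S)
185166/t(577) + 436806/N(436) = 185166/(-116 + 577) + 436806/(-353) = 185166/461 + 436806*(-1/353) = 185166*(1/461) - 436806/353 = 185166/461 - 436806/353 = -136003968/162733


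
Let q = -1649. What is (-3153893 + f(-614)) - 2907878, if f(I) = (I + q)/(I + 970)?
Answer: -2157992739/356 ≈ -6.0618e+6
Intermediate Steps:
f(I) = (-1649 + I)/(970 + I) (f(I) = (I - 1649)/(I + 970) = (-1649 + I)/(970 + I))
(-3153893 + f(-614)) - 2907878 = (-3153893 + (-1649 - 614)/(970 - 614)) - 2907878 = (-3153893 - 2263/356) - 2907878 = -1122788171/356 - 2907878 = -2157992739/356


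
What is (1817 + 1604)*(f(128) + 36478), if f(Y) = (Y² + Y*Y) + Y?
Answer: 237328454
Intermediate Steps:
f(Y) = Y + 2*Y² (f(Y) = (Y² + Y²) + Y = 2*Y² + Y = Y + 2*Y²)
(1817 + 1604)*(f(128) + 36478) = (1817 + 1604)*(128*(1 + 2*128) + 36478) = 3421*(128*(1 + 256) + 36478) = 3421*(128*257 + 36478) = 3421*(32896 + 36478) = 3421*69374 = 237328454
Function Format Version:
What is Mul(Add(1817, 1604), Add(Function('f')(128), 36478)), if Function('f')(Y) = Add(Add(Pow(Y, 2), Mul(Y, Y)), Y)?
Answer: 237328454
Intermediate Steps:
Function('f')(Y) = Add(Y, Mul(2, Pow(Y, 2))) (Function('f')(Y) = Add(Add(Pow(Y, 2), Pow(Y, 2)), Y) = Add(Mul(2, Pow(Y, 2)), Y) = Add(Y, Mul(2, Pow(Y, 2))))
Mul(Add(1817, 1604), Add(Function('f')(128), 36478)) = Mul(Add(1817, 1604), Add(Mul(128, Add(1, Mul(2, 128))), 36478)) = Mul(3421, Add(Mul(128, Add(1, 256)), 36478)) = Mul(3421, Add(Mul(128, 257), 36478)) = Mul(3421, Add(32896, 36478)) = Mul(3421, 69374) = 237328454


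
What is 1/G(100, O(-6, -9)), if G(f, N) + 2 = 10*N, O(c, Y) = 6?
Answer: 1/58 ≈ 0.017241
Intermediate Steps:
G(f, N) = -2 + 10*N
1/G(100, O(-6, -9)) = 1/(-2 + 10*6) = 1/(-2 + 60) = 1/58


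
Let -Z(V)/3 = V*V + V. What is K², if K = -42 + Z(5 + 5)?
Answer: 138384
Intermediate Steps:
Z(V) = -3*V - 3*V² (Z(V) = -3*(V*V + V) = -3*(V² + V) = -3*(V + V²) = -3*V - 3*V²)
K = -372 (K = -42 - 3*(5 + 5)*(1 + (5 + 5)) = -42 - 3*10*(1 + 10) = -42 - 3*10*11 = -42 - 330 = -372)
K² = (-372)² = 138384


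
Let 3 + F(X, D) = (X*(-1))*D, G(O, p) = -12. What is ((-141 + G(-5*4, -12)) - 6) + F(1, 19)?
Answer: -181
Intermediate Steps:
F(X, D) = -3 - D*X (F(X, D) = -3 + (X*(-1))*D = -3 + (-X)*D = -3 - D*X)
((-141 + G(-5*4, -12)) - 6) + F(1, 19) = ((-141 - 12) - 6) + (-3 - 1*19*1) = (-153 - 6) + (-3 - 19) = -159 - 22 = -181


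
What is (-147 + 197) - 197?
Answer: -147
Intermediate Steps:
(-147 + 197) - 197 = 50 - 197 = -147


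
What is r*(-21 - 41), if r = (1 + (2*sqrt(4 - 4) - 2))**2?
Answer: -62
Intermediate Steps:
r = 1 (r = (1 + (2*sqrt(0) - 2))**2 = (1 + (2*0 - 2))**2 = (1 + (0 - 2))**2 = (1 - 2)**2 = (-1)**2 = 1)
r*(-21 - 41) = 1*(-21 - 41) = 1*(-62) = -62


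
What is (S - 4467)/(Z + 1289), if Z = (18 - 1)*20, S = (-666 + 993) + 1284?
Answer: -952/543 ≈ -1.7532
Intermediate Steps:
S = 1611 (S = 327 + 1284 = 1611)
Z = 340 (Z = 17*20 = 340)
(S - 4467)/(Z + 1289) = (1611 - 4467)/(340 + 1289) = -2856/1629 = -2856*1/1629 = -952/543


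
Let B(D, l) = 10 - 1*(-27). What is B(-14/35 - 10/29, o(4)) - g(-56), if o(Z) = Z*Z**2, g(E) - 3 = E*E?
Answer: -3102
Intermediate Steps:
g(E) = 3 + E**2 (g(E) = 3 + E*E = 3 + E**2)
o(Z) = Z**3
B(D, l) = 37 (B(D, l) = 10 + 27 = 37)
B(-14/35 - 10/29, o(4)) - g(-56) = 37 - (3 + (-56)**2) = 37 - (3 + 3136) = 37 - 1*3139 = 37 - 3139 = -3102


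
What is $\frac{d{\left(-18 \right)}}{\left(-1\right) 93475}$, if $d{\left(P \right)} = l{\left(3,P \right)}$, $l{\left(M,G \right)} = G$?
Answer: $\frac{18}{93475} \approx 0.00019256$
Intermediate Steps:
$d{\left(P \right)} = P$
$\frac{d{\left(-18 \right)}}{\left(-1\right) 93475} = - \frac{18}{\left(-1\right) 93475} = - \frac{18}{-93475} = \left(-18\right) \left(- \frac{1}{93475}\right) = \frac{18}{93475}$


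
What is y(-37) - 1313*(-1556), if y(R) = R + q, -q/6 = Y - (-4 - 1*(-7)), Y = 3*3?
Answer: 2042955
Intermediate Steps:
Y = 9
q = -36 (q = -6*(9 - (-4 - 1*(-7))) = -6*(9 - (-4 + 7)) = -6*(9 - 1*3) = -6*(9 - 3) = -6*6 = -36)
y(R) = -36 + R (y(R) = R - 36 = -36 + R)
y(-37) - 1313*(-1556) = (-36 - 37) - 1313*(-1556) = -73 + 2043028 = 2042955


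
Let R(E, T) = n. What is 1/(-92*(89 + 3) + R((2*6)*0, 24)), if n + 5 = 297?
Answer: -1/8172 ≈ -0.00012237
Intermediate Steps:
n = 292 (n = -5 + 297 = 292)
R(E, T) = 292
1/(-92*(89 + 3) + R((2*6)*0, 24)) = 1/(-92*(89 + 3) + 292) = 1/(-92*92 + 292) = 1/(-8464 + 292) = 1/(-8172) = -1/8172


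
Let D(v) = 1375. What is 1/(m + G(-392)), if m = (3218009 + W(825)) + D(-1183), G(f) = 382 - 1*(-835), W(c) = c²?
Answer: 1/3901226 ≈ 2.5633e-7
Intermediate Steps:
G(f) = 1217 (G(f) = 382 + 835 = 1217)
m = 3900009 (m = (3218009 + 825²) + 1375 = (3218009 + 680625) + 1375 = 3898634 + 1375 = 3900009)
1/(m + G(-392)) = 1/(3900009 + 1217) = 1/3901226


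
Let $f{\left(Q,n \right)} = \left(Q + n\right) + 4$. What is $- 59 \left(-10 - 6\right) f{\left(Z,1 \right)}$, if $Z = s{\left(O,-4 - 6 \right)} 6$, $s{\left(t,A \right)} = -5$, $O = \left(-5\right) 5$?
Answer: $-23600$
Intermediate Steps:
$O = -25$
$Z = -30$ ($Z = \left(-5\right) 6 = -30$)
$f{\left(Q,n \right)} = 4 + Q + n$
$- 59 \left(-10 - 6\right) f{\left(Z,1 \right)} = - 59 \left(-10 - 6\right) \left(4 - 30 + 1\right) = - 59 \left(\left(-16\right) \left(-25\right)\right) = \left(-59\right) 400 = -23600$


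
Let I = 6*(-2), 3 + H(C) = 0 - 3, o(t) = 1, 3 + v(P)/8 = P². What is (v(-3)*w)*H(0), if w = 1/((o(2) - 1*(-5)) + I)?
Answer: 48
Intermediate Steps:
v(P) = -24 + 8*P²
H(C) = -6 (H(C) = -3 + (0 - 3) = -3 - 3 = -6)
I = -12
w = -⅙ (w = 1/((1 - 1*(-5)) - 12) = 1/((1 + 5) - 12) = 1/(6 - 12) = 1/(-6) = -⅙ ≈ -0.16667)
(v(-3)*w)*H(0) = ((-24 + 8*(-3)²)*(-⅙))*(-6) = ((-24 + 8*9)*(-⅙))*(-6) = ((-24 + 72)*(-⅙))*(-6) = (48*(-⅙))*(-6) = -8*(-6) = 48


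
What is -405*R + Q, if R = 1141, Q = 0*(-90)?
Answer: -462105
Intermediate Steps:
Q = 0
-405*R + Q = -405*1141 + 0 = -462105 + 0 = -462105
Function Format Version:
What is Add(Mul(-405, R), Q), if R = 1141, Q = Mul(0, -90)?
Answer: -462105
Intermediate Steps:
Q = 0
Add(Mul(-405, R), Q) = Add(Mul(-405, 1141), 0) = Add(-462105, 0) = -462105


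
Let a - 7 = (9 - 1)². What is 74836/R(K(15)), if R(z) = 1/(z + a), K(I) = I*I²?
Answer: 257884856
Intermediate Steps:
a = 71 (a = 7 + (9 - 1)² = 7 + 8² = 7 + 64 = 71)
K(I) = I³
R(z) = 1/(71 + z) (R(z) = 1/(z + 71) = 1/(71 + z))
74836/R(K(15)) = 74836/(1/(71 + 15³)) = 74836/(1/(71 + 3375)) = 74836/(1/3446) = 74836*3446 = 257884856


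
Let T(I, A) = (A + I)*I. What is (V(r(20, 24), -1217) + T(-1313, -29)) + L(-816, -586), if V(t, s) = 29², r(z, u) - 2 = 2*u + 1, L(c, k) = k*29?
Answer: 1745893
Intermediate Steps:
L(c, k) = 29*k
T(I, A) = I*(A + I)
r(z, u) = 3 + 2*u (r(z, u) = 2 + (2*u + 1) = 2 + (1 + 2*u) = 3 + 2*u)
V(t, s) = 841
(V(r(20, 24), -1217) + T(-1313, -29)) + L(-816, -586) = (841 - 1313*(-29 - 1313)) + 29*(-586) = (841 - 1313*(-1342)) - 16994 = (841 + 1762046) - 16994 = 1762887 - 16994 = 1745893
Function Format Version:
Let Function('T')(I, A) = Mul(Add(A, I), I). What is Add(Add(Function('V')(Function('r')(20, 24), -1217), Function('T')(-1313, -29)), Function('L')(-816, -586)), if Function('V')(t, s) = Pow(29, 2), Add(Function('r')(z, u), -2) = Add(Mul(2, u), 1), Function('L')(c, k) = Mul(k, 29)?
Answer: 1745893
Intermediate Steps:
Function('L')(c, k) = Mul(29, k)
Function('T')(I, A) = Mul(I, Add(A, I))
Function('r')(z, u) = Add(3, Mul(2, u)) (Function('r')(z, u) = Add(2, Add(Mul(2, u), 1)) = Add(2, Add(1, Mul(2, u))) = Add(3, Mul(2, u)))
Function('V')(t, s) = 841
Add(Add(Function('V')(Function('r')(20, 24), -1217), Function('T')(-1313, -29)), Function('L')(-816, -586)) = Add(Add(841, Mul(-1313, Add(-29, -1313))), Mul(29, -586)) = Add(Add(841, Mul(-1313, -1342)), -16994) = Add(Add(841, 1762046), -16994) = Add(1762887, -16994) = 1745893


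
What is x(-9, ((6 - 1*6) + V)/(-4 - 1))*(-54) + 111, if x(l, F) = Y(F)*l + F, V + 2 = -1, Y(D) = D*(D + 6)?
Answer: 50079/25 ≈ 2003.2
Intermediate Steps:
Y(D) = D*(6 + D)
V = -3 (V = -2 - 1 = -3)
x(l, F) = F + F*l*(6 + F) (x(l, F) = (F*(6 + F))*l + F = F*l*(6 + F) + F = F + F*l*(6 + F))
x(-9, ((6 - 1*6) + V)/(-4 - 1))*(-54) + 111 = ((((6 - 1*6) - 3)/(-4 - 1))*(1 - 9*(6 + ((6 - 1*6) - 3)/(-4 - 1))))*(-54) + 111 = ((((6 - 6) - 3)/(-5))*(1 - 9*(6 + ((6 - 6) - 3)/(-5))))*(-54) + 111 = (((0 - 3)*(-⅕))*(1 - 9*(6 + (0 - 3)*(-⅕))))*(-54) + 111 = ((-3*(-⅕))*(1 - 9*(6 - 3*(-⅕))))*(-54) + 111 = (3*(1 - 9*(6 + ⅗))/5)*(-54) + 111 = (3*(1 - 9*33/5)/5)*(-54) + 111 = (3*(1 - 297/5)/5)*(-54) + 111 = ((⅗)*(-292/5))*(-54) + 111 = -876/25*(-54) + 111 = 47304/25 + 111 = 50079/25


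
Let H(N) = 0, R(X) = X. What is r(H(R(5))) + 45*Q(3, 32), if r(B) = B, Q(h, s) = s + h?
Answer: 1575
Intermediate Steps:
Q(h, s) = h + s
r(H(R(5))) + 45*Q(3, 32) = 0 + 45*(3 + 32) = 0 + 45*35 = 0 + 1575 = 1575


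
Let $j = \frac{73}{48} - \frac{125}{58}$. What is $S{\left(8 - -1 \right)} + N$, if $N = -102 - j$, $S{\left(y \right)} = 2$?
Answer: $- \frac{138317}{1392} \approx -99.366$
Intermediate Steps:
$j = - \frac{883}{1392}$ ($j = 73 \cdot \frac{1}{48} - \frac{125}{58} = \frac{73}{48} - \frac{125}{58} = - \frac{883}{1392} \approx -0.63434$)
$N = - \frac{141101}{1392}$ ($N = -102 - - \frac{883}{1392} = -102 + \frac{883}{1392} = - \frac{141101}{1392} \approx -101.37$)
$S{\left(8 - -1 \right)} + N = 2 - \frac{141101}{1392} = - \frac{138317}{1392}$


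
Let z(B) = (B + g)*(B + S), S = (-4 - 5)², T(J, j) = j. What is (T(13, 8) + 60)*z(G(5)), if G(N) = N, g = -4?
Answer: 5848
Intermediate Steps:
S = 81 (S = (-9)² = 81)
z(B) = (-4 + B)*(81 + B) (z(B) = (B - 4)*(B + 81) = (-4 + B)*(81 + B))
(T(13, 8) + 60)*z(G(5)) = (8 + 60)*(-324 + 5² + 77*5) = 68*(-324 + 25 + 385) = 68*86 = 5848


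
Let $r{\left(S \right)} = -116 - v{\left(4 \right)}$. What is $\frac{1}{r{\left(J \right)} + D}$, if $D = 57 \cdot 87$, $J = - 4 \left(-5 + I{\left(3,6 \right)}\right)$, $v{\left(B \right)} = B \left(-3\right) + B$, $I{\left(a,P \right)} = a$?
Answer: $\frac{1}{4851} \approx 0.00020614$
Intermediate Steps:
$v{\left(B \right)} = - 2 B$ ($v{\left(B \right)} = - 3 B + B = - 2 B$)
$J = 8$ ($J = - 4 \left(-5 + 3\right) = \left(-4\right) \left(-2\right) = 8$)
$D = 4959$
$r{\left(S \right)} = -108$ ($r{\left(S \right)} = -116 - \left(-2\right) 4 = -116 - -8 = -116 + 8 = -108$)
$\frac{1}{r{\left(J \right)} + D} = \frac{1}{-108 + 4959} = \frac{1}{4851}$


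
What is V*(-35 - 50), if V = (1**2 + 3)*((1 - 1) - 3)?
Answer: 1020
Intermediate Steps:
V = -12 (V = (1 + 3)*(0 - 3) = 4*(-3) = -12)
V*(-35 - 50) = -12*(-35 - 50) = -12*(-85) = 1020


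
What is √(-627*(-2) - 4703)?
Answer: I*√3449 ≈ 58.728*I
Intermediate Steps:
√(-627*(-2) - 4703) = √(1254 - 4703) = √(-3449) = I*√3449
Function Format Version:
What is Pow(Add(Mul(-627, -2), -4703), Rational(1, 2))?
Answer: Mul(I, Pow(3449, Rational(1, 2))) ≈ Mul(58.728, I)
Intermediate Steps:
Pow(Add(Mul(-627, -2), -4703), Rational(1, 2)) = Pow(Add(1254, -4703), Rational(1, 2)) = Pow(-3449, Rational(1, 2)) = Mul(I, Pow(3449, Rational(1, 2)))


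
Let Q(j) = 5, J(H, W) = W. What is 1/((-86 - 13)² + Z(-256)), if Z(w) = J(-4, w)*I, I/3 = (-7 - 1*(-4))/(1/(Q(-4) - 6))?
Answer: 1/7497 ≈ 0.00013339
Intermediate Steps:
I = 9 (I = 3*((-7 - 1*(-4))/(1/(5 - 6))) = 3*((-7 + 4)/(1/(-1))) = 3*(-3/(-1)) = 3*(-3*(-1)) = 3*3 = 9)
Z(w) = 9*w (Z(w) = w*9 = 9*w)
1/((-86 - 13)² + Z(-256)) = 1/((-86 - 13)² + 9*(-256)) = 1/((-99)² - 2304) = 1/(9801 - 2304) = 1/7497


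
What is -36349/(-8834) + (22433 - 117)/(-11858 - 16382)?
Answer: 103669527/31184020 ≈ 3.3244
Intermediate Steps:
-36349/(-8834) + (22433 - 117)/(-11858 - 16382) = -36349*(-1/8834) + 22316/(-28240) = 36349/8834 + 22316*(-1/28240) = 36349/8834 - 5579/7060 = 103669527/31184020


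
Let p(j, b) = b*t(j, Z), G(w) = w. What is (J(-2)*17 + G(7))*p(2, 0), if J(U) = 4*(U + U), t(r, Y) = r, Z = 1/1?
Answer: 0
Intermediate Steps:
Z = 1
p(j, b) = b*j
J(U) = 8*U (J(U) = 4*(2*U) = 8*U)
(J(-2)*17 + G(7))*p(2, 0) = ((8*(-2))*17 + 7)*(0*2) = (-16*17 + 7)*0 = (-272 + 7)*0 = -265*0 = 0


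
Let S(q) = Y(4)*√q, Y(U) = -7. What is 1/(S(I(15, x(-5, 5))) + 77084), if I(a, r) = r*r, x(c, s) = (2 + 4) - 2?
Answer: 1/77056 ≈ 1.2978e-5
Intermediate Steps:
x(c, s) = 4 (x(c, s) = 6 - 2 = 4)
I(a, r) = r²
S(q) = -7*√q
1/(S(I(15, x(-5, 5))) + 77084) = 1/(-7*√(4²) + 77084) = 1/(-7*√16 + 77084) = 1/(-7*4 + 77084) = 1/(-28 + 77084) = 1/77056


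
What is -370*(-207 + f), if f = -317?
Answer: 193880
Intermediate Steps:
-370*(-207 + f) = -370*(-207 - 317) = -370*(-524) = 193880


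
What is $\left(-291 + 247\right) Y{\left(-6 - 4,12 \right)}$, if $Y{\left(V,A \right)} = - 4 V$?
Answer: $-1760$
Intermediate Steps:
$\left(-291 + 247\right) Y{\left(-6 - 4,12 \right)} = \left(-291 + 247\right) \left(- 4 \left(-6 - 4\right)\right) = - 44 \left(- 4 \left(-6 - 4\right)\right) = - 44 \left(\left(-4\right) \left(-10\right)\right) = \left(-44\right) 40 = -1760$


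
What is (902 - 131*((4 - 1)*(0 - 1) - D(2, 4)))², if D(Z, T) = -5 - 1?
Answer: 259081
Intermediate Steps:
D(Z, T) = -6
(902 - 131*((4 - 1)*(0 - 1) - D(2, 4)))² = (902 - 131*((4 - 1)*(0 - 1) - 1*(-6)))² = (902 - 131*(3*(-1) + 6))² = (902 - 131*(-3 + 6))² = (902 - 131*3)² = (902 - 393)² = 509² = 259081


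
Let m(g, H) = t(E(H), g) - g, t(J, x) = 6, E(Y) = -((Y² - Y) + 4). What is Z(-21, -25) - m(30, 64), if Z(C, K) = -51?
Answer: -27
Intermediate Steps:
E(Y) = -4 + Y - Y² (E(Y) = -(4 + Y² - Y) = -4 + Y - Y²)
m(g, H) = 6 - g
Z(-21, -25) - m(30, 64) = -51 - (6 - 1*30) = -51 - (6 - 30) = -51 - 1*(-24) = -51 + 24 = -27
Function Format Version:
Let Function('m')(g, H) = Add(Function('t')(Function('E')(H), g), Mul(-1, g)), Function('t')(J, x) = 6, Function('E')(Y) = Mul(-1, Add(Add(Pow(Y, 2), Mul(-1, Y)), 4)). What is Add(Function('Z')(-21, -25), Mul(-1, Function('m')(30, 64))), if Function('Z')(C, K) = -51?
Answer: -27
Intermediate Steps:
Function('E')(Y) = Add(-4, Y, Mul(-1, Pow(Y, 2))) (Function('E')(Y) = Mul(-1, Add(4, Pow(Y, 2), Mul(-1, Y))) = Add(-4, Y, Mul(-1, Pow(Y, 2))))
Function('m')(g, H) = Add(6, Mul(-1, g))
Add(Function('Z')(-21, -25), Mul(-1, Function('m')(30, 64))) = Add(-51, Mul(-1, Add(6, Mul(-1, 30)))) = Add(-51, Mul(-1, Add(6, -30))) = Add(-51, Mul(-1, -24)) = Add(-51, 24) = -27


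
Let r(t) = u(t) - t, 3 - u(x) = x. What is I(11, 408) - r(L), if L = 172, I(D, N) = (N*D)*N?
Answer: 1831445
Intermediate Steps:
I(D, N) = D*N**2 (I(D, N) = (D*N)*N = D*N**2)
u(x) = 3 - x
r(t) = 3 - 2*t (r(t) = (3 - t) - t = 3 - 2*t)
I(11, 408) - r(L) = 11*408**2 - (3 - 2*172) = 11*166464 - (3 - 344) = 1831104 - 1*(-341) = 1831104 + 341 = 1831445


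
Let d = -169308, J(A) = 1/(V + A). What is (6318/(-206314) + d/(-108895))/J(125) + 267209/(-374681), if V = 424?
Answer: 3518848777879265684/4208897151321715 ≈ 836.05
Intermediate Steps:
J(A) = 1/(424 + A)
(6318/(-206314) + d/(-108895))/J(125) + 267209/(-374681) = (6318/(-206314) - 169308/(-108895))/(1/(424 + 125)) + 267209/(-374681) = (6318*(-1/206314) - 169308*(-1/108895))/(1/549) + 267209*(-1/374681) = (-3159/103157 + 169308/108895)/(1/549) - 267209/374681 = (17121306051/11233281515)*549 - 267209/374681 = 9399597021999/11233281515 - 267209/374681 = 3518848777879265684/4208897151321715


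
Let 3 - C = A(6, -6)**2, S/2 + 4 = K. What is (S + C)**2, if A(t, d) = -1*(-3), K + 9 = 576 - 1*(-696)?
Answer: 6310144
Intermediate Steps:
K = 1263 (K = -9 + (576 - 1*(-696)) = -9 + (576 + 696) = -9 + 1272 = 1263)
A(t, d) = 3
S = 2518 (S = -8 + 2*1263 = -8 + 2526 = 2518)
C = -6 (C = 3 - 1*3**2 = 3 - 1*9 = 3 - 9 = -6)
(S + C)**2 = (2518 - 6)**2 = 2512**2 = 6310144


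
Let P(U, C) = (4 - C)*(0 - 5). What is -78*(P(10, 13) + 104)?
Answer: -11622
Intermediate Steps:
P(U, C) = -20 + 5*C (P(U, C) = (4 - C)*(-5) = -20 + 5*C)
-78*(P(10, 13) + 104) = -78*((-20 + 5*13) + 104) = -78*((-20 + 65) + 104) = -78*(45 + 104) = -78*149 = -11622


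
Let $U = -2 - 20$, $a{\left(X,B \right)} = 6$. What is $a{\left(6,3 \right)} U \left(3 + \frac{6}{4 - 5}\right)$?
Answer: $396$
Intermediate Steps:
$U = -22$ ($U = -2 - 20 = -22$)
$a{\left(6,3 \right)} U \left(3 + \frac{6}{4 - 5}\right) = 6 \left(-22\right) \left(3 + \frac{6}{4 - 5}\right) = - 132 \left(3 + \frac{6}{-1}\right) = - 132 \left(3 + 6 \left(-1\right)\right) = - 132 \left(3 - 6\right) = \left(-132\right) \left(-3\right) = 396$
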